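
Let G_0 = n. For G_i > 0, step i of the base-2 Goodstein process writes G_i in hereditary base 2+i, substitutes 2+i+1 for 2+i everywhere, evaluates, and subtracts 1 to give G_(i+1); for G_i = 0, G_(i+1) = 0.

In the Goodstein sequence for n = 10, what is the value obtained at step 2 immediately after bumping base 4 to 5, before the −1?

15626

G_0=10  [base 2] 2^(2 + 1) + 2  →[2↦3]→  3^(3 + 1) + 3 = 84  −1 ⇒ G_1=83
G_1=83  [base 3] 3^(3 + 1) + 2  →[3↦4]→  4^(4 + 1) + 2 = 1026  −1 ⇒ G_2=1025
G_2=1025  [base 4] 4^(4 + 1) + 1  →[4↦5]→  5^(5 + 1) + 1 = 15626  −1 ⇒ G_3=15625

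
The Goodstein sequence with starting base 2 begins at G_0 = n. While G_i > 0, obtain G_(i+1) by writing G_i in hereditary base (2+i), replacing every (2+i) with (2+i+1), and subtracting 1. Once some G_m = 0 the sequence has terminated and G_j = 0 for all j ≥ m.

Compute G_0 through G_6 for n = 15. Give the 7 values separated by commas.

i=0: 15 = 2^(2 + 1) + 2^2 + 2 + 1 (b=2); 2→3: 3^(3 + 1) + 3^3 + 3 + 1 = 112; 112−1 = 111
i=1: 111 = 3^(3 + 1) + 3^3 + 3 (b=3); 3→4: 4^(4 + 1) + 4^4 + 4 = 1284; 1284−1 = 1283
i=2: 1283 = 4^(4 + 1) + 4^4 + 3 (b=4); 4→5: 5^(5 + 1) + 5^5 + 3 = 18753; 18753−1 = 18752
i=3: 18752 = 5^(5 + 1) + 5^5 + 2 (b=5); 5→6: 6^(6 + 1) + 6^6 + 2 = 326594; 326594−1 = 326593
i=4: 326593 = 6^(6 + 1) + 6^6 + 1 (b=6); 6→7: 7^(7 + 1) + 7^7 + 1 = 6588345; 6588345−1 = 6588344
i=5: 6588344 = 7^(7 + 1) + 7^7 (b=7); 7→8: 8^(8 + 1) + 8^8 = 150994944; 150994944−1 = 150994943

15, 111, 1283, 18752, 326593, 6588344, 150994943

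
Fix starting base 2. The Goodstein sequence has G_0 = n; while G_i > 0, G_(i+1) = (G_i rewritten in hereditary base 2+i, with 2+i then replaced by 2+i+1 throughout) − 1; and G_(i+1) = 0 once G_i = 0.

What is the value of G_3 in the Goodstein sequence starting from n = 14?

i=0: 14 = 2^(2 + 1) + 2^2 + 2 (b=2); 2→3: 3^(3 + 1) + 3^3 + 3 = 111; 111−1 = 110
i=1: 110 = 3^(3 + 1) + 3^3 + 2 (b=3); 3→4: 4^(4 + 1) + 4^4 + 2 = 1282; 1282−1 = 1281
i=2: 1281 = 4^(4 + 1) + 4^4 + 1 (b=4); 4→5: 5^(5 + 1) + 5^5 + 1 = 18751; 18751−1 = 18750
i=3: 18750 = 5^(5 + 1) + 5^5 (b=5); 5→6: 6^(6 + 1) + 6^6 = 326592; 326592−1 = 326591

18750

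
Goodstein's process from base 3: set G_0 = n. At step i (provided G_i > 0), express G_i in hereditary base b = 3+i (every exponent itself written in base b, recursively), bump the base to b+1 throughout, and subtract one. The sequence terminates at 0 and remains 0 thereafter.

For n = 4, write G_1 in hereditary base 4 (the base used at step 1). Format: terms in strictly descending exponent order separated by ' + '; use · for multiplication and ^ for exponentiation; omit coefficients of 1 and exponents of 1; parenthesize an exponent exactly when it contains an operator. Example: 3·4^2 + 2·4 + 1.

4

i=0: 4 = 3 + 1 (b=3); 3→4: 4 + 1 = 5; 5−1 = 4
i=1: 4 = 4 (b=4); 4→5: 5 = 5; 5−1 = 4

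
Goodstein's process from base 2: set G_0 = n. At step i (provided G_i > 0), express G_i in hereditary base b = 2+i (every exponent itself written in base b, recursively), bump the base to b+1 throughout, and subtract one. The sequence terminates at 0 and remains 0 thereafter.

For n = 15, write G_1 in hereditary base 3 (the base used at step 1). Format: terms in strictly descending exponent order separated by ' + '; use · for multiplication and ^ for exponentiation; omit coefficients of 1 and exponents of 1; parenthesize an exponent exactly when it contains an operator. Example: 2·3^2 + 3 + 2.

3^(3 + 1) + 3^3 + 3

step 0: 15 = 2^(2 + 1) + 2^2 + 2 + 1; sub 3 for 2: 3^(3 + 1) + 3^3 + 3 + 1; = 112; G_1 = 112−1 = 111
step 1: 111 = 3^(3 + 1) + 3^3 + 3; sub 4 for 3: 4^(4 + 1) + 4^4 + 4; = 1284; G_2 = 1284−1 = 1283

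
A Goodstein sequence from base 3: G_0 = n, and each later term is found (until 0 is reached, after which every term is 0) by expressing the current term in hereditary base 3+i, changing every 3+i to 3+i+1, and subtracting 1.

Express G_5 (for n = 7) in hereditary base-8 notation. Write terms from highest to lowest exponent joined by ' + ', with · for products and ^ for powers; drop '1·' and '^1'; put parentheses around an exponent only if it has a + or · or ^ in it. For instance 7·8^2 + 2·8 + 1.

8 + 1

[0] 7 ≡ 2·3 + 1 (base 3). Lift 4: 9. −1: 8.
[1] 8 ≡ 2·4 (base 4). Lift 5: 10. −1: 9.
[2] 9 ≡ 5 + 4 (base 5). Lift 6: 10. −1: 9.
[3] 9 ≡ 6 + 3 (base 6). Lift 7: 10. −1: 9.
[4] 9 ≡ 7 + 2 (base 7). Lift 8: 10. −1: 9.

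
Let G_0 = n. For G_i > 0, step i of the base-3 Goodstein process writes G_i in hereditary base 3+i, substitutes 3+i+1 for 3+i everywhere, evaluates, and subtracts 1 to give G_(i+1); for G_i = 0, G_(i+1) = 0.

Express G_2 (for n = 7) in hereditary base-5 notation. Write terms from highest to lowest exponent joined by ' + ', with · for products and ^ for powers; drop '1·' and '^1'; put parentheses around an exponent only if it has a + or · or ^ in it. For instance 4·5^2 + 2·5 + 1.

i=0: 7 = 2·3 + 1 (b=3); 3→4: 2·4 + 1 = 9; 9−1 = 8
i=1: 8 = 2·4 (b=4); 4→5: 2·5 = 10; 10−1 = 9
i=2: 9 = 5 + 4 (b=5); 5→6: 6 + 4 = 10; 10−1 = 9

5 + 4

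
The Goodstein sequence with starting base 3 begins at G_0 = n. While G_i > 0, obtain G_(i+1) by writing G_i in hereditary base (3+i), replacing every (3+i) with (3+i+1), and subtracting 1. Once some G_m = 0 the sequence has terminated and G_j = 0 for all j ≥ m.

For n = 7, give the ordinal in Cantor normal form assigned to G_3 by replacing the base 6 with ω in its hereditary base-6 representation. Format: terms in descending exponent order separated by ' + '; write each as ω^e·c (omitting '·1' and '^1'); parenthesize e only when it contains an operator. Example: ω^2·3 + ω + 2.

ω + 3

7 —HB3→ 2·3 + 1 —bump→ 2·4 + 1 = 9 —(−1)→ 8
8 —HB4→ 2·4 —bump→ 2·5 = 10 —(−1)→ 9
9 —HB5→ 5 + 4 —bump→ 6 + 4 = 10 —(−1)→ 9
9 —HB6→ 6 + 3 —bump→ 7 + 3 = 10 —(−1)→ 9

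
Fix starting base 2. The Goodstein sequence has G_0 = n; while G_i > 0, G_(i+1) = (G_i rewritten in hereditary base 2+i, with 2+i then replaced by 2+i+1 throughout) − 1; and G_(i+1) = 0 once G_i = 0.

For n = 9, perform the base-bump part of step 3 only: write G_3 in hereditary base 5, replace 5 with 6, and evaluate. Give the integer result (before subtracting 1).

140744

G_0 = 9. HB_2(9) = 2^(2 + 1) + 1. Bump = 82. G_1 = 81.
G_1 = 81. HB_3(81) = 3^(3 + 1). Bump = 1024. G_2 = 1023.
G_2 = 1023. HB_4(1023) = 3·4^4 + 3·4^3 + 3·4^2 + 3·4 + 3. Bump = 9843. G_3 = 9842.
G_3 = 9842. HB_5(9842) = 3·5^5 + 3·5^3 + 3·5^2 + 3·5 + 2. Bump = 140744. G_4 = 140743.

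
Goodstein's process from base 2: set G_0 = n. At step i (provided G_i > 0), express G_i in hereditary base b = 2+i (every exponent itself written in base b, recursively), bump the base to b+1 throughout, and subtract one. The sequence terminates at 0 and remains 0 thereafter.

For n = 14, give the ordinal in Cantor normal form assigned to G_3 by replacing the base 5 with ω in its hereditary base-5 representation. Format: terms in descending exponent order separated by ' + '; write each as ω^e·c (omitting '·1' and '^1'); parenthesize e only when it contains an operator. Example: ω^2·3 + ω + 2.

ω^(ω + 1) + ω^ω

G_0=14  [base 2] 2^(2 + 1) + 2^2 + 2  →[2↦3]→  3^(3 + 1) + 3^3 + 3 = 111  −1 ⇒ G_1=110
G_1=110  [base 3] 3^(3 + 1) + 3^3 + 2  →[3↦4]→  4^(4 + 1) + 4^4 + 2 = 1282  −1 ⇒ G_2=1281
G_2=1281  [base 4] 4^(4 + 1) + 4^4 + 1  →[4↦5]→  5^(5 + 1) + 5^5 + 1 = 18751  −1 ⇒ G_3=18750
G_3=18750  [base 5] 5^(5 + 1) + 5^5  →[5↦6]→  6^(6 + 1) + 6^6 = 326592  −1 ⇒ G_4=326591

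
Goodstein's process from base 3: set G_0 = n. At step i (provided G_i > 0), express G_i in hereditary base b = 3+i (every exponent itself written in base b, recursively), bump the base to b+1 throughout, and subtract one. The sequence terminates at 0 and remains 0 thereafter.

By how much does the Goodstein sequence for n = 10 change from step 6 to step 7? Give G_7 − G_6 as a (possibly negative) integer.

3

[0] 10 ≡ 3^2 + 1 (base 3). Lift 4: 17. −1: 16.
[1] 16 ≡ 4^2 (base 4). Lift 5: 25. −1: 24.
[2] 24 ≡ 4·5 + 4 (base 5). Lift 6: 28. −1: 27.
[3] 27 ≡ 4·6 + 3 (base 6). Lift 7: 31. −1: 30.
[4] 30 ≡ 4·7 + 2 (base 7). Lift 8: 34. −1: 33.
[5] 33 ≡ 4·8 + 1 (base 8). Lift 9: 37. −1: 36.
[6] 36 ≡ 4·9 (base 9). Lift 10: 40. −1: 39.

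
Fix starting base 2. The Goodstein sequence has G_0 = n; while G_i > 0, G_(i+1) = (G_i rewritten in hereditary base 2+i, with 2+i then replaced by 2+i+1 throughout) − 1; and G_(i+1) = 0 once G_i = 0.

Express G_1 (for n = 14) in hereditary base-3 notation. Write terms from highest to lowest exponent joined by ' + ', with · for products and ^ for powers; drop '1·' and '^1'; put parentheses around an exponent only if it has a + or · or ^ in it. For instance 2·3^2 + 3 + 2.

14 —HB2→ 2^(2 + 1) + 2^2 + 2 —bump→ 3^(3 + 1) + 3^3 + 3 = 111 —(−1)→ 110
110 —HB3→ 3^(3 + 1) + 3^3 + 2 —bump→ 4^(4 + 1) + 4^4 + 2 = 1282 —(−1)→ 1281

3^(3 + 1) + 3^3 + 2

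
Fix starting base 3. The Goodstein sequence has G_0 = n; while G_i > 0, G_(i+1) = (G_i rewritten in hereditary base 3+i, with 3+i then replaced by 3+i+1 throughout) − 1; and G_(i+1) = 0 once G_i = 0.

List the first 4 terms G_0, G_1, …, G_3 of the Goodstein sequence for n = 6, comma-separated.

(0) 6|_3 = 2·3 ↦ 2·4|_4 = 8 ⇒ 7
(1) 7|_4 = 4 + 3 ↦ 5 + 3|_5 = 8 ⇒ 7
(2) 7|_5 = 5 + 2 ↦ 6 + 2|_6 = 8 ⇒ 7

6, 7, 7, 7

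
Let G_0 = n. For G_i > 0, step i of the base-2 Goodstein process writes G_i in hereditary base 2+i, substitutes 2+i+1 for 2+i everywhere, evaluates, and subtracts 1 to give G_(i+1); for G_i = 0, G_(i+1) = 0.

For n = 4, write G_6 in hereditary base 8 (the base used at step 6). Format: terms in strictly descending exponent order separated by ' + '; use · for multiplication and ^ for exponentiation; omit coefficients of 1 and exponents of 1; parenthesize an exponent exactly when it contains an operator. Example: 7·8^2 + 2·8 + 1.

G_0=4  [base 2] 2^2  →[2↦3]→  3^3 = 27  −1 ⇒ G_1=26
G_1=26  [base 3] 2·3^2 + 2·3 + 2  →[3↦4]→  2·4^2 + 2·4 + 2 = 42  −1 ⇒ G_2=41
G_2=41  [base 4] 2·4^2 + 2·4 + 1  →[4↦5]→  2·5^2 + 2·5 + 1 = 61  −1 ⇒ G_3=60
G_3=60  [base 5] 2·5^2 + 2·5  →[5↦6]→  2·6^2 + 2·6 = 84  −1 ⇒ G_4=83
G_4=83  [base 6] 2·6^2 + 6 + 5  →[6↦7]→  2·7^2 + 7 + 5 = 110  −1 ⇒ G_5=109
G_5=109  [base 7] 2·7^2 + 7 + 4  →[7↦8]→  2·8^2 + 8 + 4 = 140  −1 ⇒ G_6=139
G_6=139  [base 8] 2·8^2 + 8 + 3  →[8↦9]→  2·9^2 + 9 + 3 = 174  −1 ⇒ G_7=173

2·8^2 + 8 + 3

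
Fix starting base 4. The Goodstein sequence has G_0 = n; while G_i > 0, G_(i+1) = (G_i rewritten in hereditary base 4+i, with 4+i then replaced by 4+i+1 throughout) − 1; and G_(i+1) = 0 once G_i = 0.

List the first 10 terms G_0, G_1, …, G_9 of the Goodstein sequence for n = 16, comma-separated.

[0] 16 ≡ 4^2 (base 4). Lift 5: 25. −1: 24.
[1] 24 ≡ 4·5 + 4 (base 5). Lift 6: 28. −1: 27.
[2] 27 ≡ 4·6 + 3 (base 6). Lift 7: 31. −1: 30.
[3] 30 ≡ 4·7 + 2 (base 7). Lift 8: 34. −1: 33.
[4] 33 ≡ 4·8 + 1 (base 8). Lift 9: 37. −1: 36.
[5] 36 ≡ 4·9 (base 9). Lift 10: 40. −1: 39.
[6] 39 ≡ 3·10 + 9 (base 10). Lift 11: 42. −1: 41.
[7] 41 ≡ 3·11 + 8 (base 11). Lift 12: 44. −1: 43.
[8] 43 ≡ 3·12 + 7 (base 12). Lift 13: 46. −1: 45.

16, 24, 27, 30, 33, 36, 39, 41, 43, 45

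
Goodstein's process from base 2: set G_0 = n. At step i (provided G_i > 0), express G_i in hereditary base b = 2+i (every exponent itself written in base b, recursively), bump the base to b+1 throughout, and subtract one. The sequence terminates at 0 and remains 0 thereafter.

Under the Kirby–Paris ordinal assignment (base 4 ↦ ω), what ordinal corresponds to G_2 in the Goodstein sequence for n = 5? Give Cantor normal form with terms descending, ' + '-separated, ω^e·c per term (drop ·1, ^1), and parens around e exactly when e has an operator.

(0) 5|_2 = 2^2 + 1 ↦ 3^3 + 1|_3 = 28 ⇒ 27
(1) 27|_3 = 3^3 ↦ 4^4|_4 = 256 ⇒ 255
(2) 255|_4 = 3·4^3 + 3·4^2 + 3·4 + 3 ↦ 3·5^3 + 3·5^2 + 3·5 + 3|_5 = 468 ⇒ 467

ω^3·3 + ω^2·3 + ω·3 + 3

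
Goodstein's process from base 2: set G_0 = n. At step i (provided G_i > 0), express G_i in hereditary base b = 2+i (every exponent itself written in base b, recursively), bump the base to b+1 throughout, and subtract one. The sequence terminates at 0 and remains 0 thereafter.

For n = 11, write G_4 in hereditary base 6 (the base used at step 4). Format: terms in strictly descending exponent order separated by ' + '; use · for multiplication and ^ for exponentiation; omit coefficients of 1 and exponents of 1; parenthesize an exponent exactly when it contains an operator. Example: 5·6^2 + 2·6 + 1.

6^(6 + 1) + 1

step 0: 11 = 2^(2 + 1) + 2 + 1; sub 3 for 2: 3^(3 + 1) + 3 + 1; = 85; G_1 = 85−1 = 84
step 1: 84 = 3^(3 + 1) + 3; sub 4 for 3: 4^(4 + 1) + 4; = 1028; G_2 = 1028−1 = 1027
step 2: 1027 = 4^(4 + 1) + 3; sub 5 for 4: 5^(5 + 1) + 3; = 15628; G_3 = 15628−1 = 15627
step 3: 15627 = 5^(5 + 1) + 2; sub 6 for 5: 6^(6 + 1) + 2; = 279938; G_4 = 279938−1 = 279937
step 4: 279937 = 6^(6 + 1) + 1; sub 7 for 6: 7^(7 + 1) + 1; = 5764802; G_5 = 5764802−1 = 5764801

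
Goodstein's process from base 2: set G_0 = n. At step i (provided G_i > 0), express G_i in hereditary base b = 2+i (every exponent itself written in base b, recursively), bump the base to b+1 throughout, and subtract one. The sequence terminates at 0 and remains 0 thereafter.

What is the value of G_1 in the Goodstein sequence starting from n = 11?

step 0: 11 = 2^(2 + 1) + 2 + 1; sub 3 for 2: 3^(3 + 1) + 3 + 1; = 85; G_1 = 85−1 = 84
step 1: 84 = 3^(3 + 1) + 3; sub 4 for 3: 4^(4 + 1) + 4; = 1028; G_2 = 1028−1 = 1027

84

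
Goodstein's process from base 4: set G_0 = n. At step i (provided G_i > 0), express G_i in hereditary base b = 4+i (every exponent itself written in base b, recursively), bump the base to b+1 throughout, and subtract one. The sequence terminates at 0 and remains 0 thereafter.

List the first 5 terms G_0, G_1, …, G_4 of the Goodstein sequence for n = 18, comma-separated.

[0] 18 ≡ 4^2 + 2 (base 4). Lift 5: 27. −1: 26.
[1] 26 ≡ 5^2 + 1 (base 5). Lift 6: 37. −1: 36.
[2] 36 ≡ 6^2 (base 6). Lift 7: 49. −1: 48.
[3] 48 ≡ 6·7 + 6 (base 7). Lift 8: 54. −1: 53.

18, 26, 36, 48, 53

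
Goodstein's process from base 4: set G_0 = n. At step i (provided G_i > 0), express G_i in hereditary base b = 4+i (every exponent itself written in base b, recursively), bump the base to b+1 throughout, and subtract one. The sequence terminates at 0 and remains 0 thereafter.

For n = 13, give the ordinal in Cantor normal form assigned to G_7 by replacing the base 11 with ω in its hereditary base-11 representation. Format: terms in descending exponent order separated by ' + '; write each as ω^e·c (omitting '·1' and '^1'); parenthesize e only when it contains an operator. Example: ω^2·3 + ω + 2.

ω·2

G_0 = 13. HB_4(13) = 3·4 + 1. Bump = 16. G_1 = 15.
G_1 = 15. HB_5(15) = 3·5. Bump = 18. G_2 = 17.
G_2 = 17. HB_6(17) = 2·6 + 5. Bump = 19. G_3 = 18.
G_3 = 18. HB_7(18) = 2·7 + 4. Bump = 20. G_4 = 19.
G_4 = 19. HB_8(19) = 2·8 + 3. Bump = 21. G_5 = 20.
G_5 = 20. HB_9(20) = 2·9 + 2. Bump = 22. G_6 = 21.
G_6 = 21. HB_10(21) = 2·10 + 1. Bump = 23. G_7 = 22.
G_7 = 22. HB_11(22) = 2·11. Bump = 24. G_8 = 23.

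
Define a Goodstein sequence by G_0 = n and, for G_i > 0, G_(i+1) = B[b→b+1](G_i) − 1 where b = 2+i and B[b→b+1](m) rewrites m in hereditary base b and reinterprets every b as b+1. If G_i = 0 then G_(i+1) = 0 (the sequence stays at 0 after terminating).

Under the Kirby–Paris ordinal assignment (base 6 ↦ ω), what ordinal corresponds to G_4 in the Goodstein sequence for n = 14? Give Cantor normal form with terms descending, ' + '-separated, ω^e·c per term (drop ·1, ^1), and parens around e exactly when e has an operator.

G_0=14  [base 2] 2^(2 + 1) + 2^2 + 2  →[2↦3]→  3^(3 + 1) + 3^3 + 3 = 111  −1 ⇒ G_1=110
G_1=110  [base 3] 3^(3 + 1) + 3^3 + 2  →[3↦4]→  4^(4 + 1) + 4^4 + 2 = 1282  −1 ⇒ G_2=1281
G_2=1281  [base 4] 4^(4 + 1) + 4^4 + 1  →[4↦5]→  5^(5 + 1) + 5^5 + 1 = 18751  −1 ⇒ G_3=18750
G_3=18750  [base 5] 5^(5 + 1) + 5^5  →[5↦6]→  6^(6 + 1) + 6^6 = 326592  −1 ⇒ G_4=326591
G_4=326591  [base 6] 6^(6 + 1) + 5·6^5 + 5·6^4 + 5·6^3 + 5·6^2 + 5·6 + 5  →[6↦7]→  7^(7 + 1) + 5·7^5 + 5·7^4 + 5·7^3 + 5·7^2 + 5·7 + 5 = 5862841  −1 ⇒ G_5=5862840

ω^(ω + 1) + ω^5·5 + ω^4·5 + ω^3·5 + ω^2·5 + ω·5 + 5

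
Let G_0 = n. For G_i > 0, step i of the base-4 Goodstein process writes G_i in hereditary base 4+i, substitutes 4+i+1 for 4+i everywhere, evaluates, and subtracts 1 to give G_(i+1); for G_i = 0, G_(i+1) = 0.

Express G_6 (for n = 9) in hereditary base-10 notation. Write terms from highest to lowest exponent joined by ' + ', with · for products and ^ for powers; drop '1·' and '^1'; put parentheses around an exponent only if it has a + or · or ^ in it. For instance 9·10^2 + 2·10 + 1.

G_0 = 9. HB_4(9) = 2·4 + 1. Bump = 11. G_1 = 10.
G_1 = 10. HB_5(10) = 2·5. Bump = 12. G_2 = 11.
G_2 = 11. HB_6(11) = 6 + 5. Bump = 12. G_3 = 11.
G_3 = 11. HB_7(11) = 7 + 4. Bump = 12. G_4 = 11.
G_4 = 11. HB_8(11) = 8 + 3. Bump = 12. G_5 = 11.
G_5 = 11. HB_9(11) = 9 + 2. Bump = 12. G_6 = 11.

10 + 1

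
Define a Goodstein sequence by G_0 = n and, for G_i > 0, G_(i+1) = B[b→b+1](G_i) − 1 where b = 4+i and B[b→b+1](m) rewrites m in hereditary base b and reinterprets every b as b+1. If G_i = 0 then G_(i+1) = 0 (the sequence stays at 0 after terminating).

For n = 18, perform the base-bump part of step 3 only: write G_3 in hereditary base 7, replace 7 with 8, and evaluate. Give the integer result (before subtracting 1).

G_0=18  [base 4] 4^2 + 2  →[4↦5]→  5^2 + 2 = 27  −1 ⇒ G_1=26
G_1=26  [base 5] 5^2 + 1  →[5↦6]→  6^2 + 1 = 37  −1 ⇒ G_2=36
G_2=36  [base 6] 6^2  →[6↦7]→  7^2 = 49  −1 ⇒ G_3=48
G_3=48  [base 7] 6·7 + 6  →[7↦8]→  6·8 + 6 = 54  −1 ⇒ G_4=53

54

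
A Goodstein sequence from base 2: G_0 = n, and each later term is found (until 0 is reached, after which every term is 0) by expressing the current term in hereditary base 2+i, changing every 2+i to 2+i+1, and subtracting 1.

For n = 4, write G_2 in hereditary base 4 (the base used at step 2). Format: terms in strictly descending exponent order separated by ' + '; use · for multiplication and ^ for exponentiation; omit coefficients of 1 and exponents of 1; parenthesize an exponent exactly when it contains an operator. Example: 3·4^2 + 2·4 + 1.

2·4^2 + 2·4 + 1

4 —HB2→ 2^2 —bump→ 3^3 = 27 —(−1)→ 26
26 —HB3→ 2·3^2 + 2·3 + 2 —bump→ 2·4^2 + 2·4 + 2 = 42 —(−1)→ 41
41 —HB4→ 2·4^2 + 2·4 + 1 —bump→ 2·5^2 + 2·5 + 1 = 61 —(−1)→ 60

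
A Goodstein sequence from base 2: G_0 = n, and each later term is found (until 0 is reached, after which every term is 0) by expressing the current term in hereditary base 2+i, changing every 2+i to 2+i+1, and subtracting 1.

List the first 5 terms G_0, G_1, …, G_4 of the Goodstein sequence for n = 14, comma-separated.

G_0 = 14. HB_2(14) = 2^(2 + 1) + 2^2 + 2. Bump = 111. G_1 = 110.
G_1 = 110. HB_3(110) = 3^(3 + 1) + 3^3 + 2. Bump = 1282. G_2 = 1281.
G_2 = 1281. HB_4(1281) = 4^(4 + 1) + 4^4 + 1. Bump = 18751. G_3 = 18750.
G_3 = 18750. HB_5(18750) = 5^(5 + 1) + 5^5. Bump = 326592. G_4 = 326591.

14, 110, 1281, 18750, 326591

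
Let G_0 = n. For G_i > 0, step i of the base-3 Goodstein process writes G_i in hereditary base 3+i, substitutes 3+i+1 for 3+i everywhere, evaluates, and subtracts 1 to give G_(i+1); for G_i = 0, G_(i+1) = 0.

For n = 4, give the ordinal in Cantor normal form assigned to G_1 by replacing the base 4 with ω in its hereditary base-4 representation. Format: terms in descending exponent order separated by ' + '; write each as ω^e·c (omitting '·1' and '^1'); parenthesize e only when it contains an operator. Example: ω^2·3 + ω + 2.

G_0 = 4. HB_3(4) = 3 + 1. Bump = 5. G_1 = 4.
G_1 = 4. HB_4(4) = 4. Bump = 5. G_2 = 4.

ω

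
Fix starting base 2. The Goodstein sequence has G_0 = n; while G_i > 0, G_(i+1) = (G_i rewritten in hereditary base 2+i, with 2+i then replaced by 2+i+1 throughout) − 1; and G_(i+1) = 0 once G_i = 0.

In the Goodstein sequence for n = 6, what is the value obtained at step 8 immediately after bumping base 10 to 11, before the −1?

step 0: 6 = 2^2 + 2; sub 3 for 2: 3^3 + 3; = 30; G_1 = 30−1 = 29
step 1: 29 = 3^3 + 2; sub 4 for 3: 4^4 + 2; = 258; G_2 = 258−1 = 257
step 2: 257 = 4^4 + 1; sub 5 for 4: 5^5 + 1; = 3126; G_3 = 3126−1 = 3125
step 3: 3125 = 5^5; sub 6 for 5: 6^6; = 46656; G_4 = 46656−1 = 46655
step 4: 46655 = 5·6^5 + 5·6^4 + 5·6^3 + 5·6^2 + 5·6 + 5; sub 7 for 6: 5·7^5 + 5·7^4 + 5·7^3 + 5·7^2 + 5·7 + 5; = 98040; G_5 = 98040−1 = 98039
step 5: 98039 = 5·7^5 + 5·7^4 + 5·7^3 + 5·7^2 + 5·7 + 4; sub 8 for 7: 5·8^5 + 5·8^4 + 5·8^3 + 5·8^2 + 5·8 + 4; = 187244; G_6 = 187244−1 = 187243
step 6: 187243 = 5·8^5 + 5·8^4 + 5·8^3 + 5·8^2 + 5·8 + 3; sub 9 for 8: 5·9^5 + 5·9^4 + 5·9^3 + 5·9^2 + 5·9 + 3; = 332148; G_7 = 332148−1 = 332147
step 7: 332147 = 5·9^5 + 5·9^4 + 5·9^3 + 5·9^2 + 5·9 + 2; sub 10 for 9: 5·10^5 + 5·10^4 + 5·10^3 + 5·10^2 + 5·10 + 2; = 555552; G_8 = 555552−1 = 555551
step 8: 555551 = 5·10^5 + 5·10^4 + 5·10^3 + 5·10^2 + 5·10 + 1; sub 11 for 10: 5·11^5 + 5·11^4 + 5·11^3 + 5·11^2 + 5·11 + 1; = 885776; G_9 = 885776−1 = 885775

885776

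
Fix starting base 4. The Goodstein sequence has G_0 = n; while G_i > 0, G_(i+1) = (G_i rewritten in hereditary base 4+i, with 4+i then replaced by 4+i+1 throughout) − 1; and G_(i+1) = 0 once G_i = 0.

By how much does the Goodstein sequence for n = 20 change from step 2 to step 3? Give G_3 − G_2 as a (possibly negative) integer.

G_0=20  [base 4] 4^2 + 4  →[4↦5]→  5^2 + 5 = 30  −1 ⇒ G_1=29
G_1=29  [base 5] 5^2 + 4  →[5↦6]→  6^2 + 4 = 40  −1 ⇒ G_2=39
G_2=39  [base 6] 6^2 + 3  →[6↦7]→  7^2 + 3 = 52  −1 ⇒ G_3=51

12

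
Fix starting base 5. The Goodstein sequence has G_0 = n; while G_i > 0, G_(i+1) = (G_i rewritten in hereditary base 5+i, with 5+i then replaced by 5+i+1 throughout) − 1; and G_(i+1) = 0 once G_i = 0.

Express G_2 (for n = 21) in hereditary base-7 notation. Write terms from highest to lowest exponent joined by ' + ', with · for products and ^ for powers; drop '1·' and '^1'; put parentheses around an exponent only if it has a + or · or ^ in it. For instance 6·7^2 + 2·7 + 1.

3·7 + 6

[0] 21 ≡ 4·5 + 1 (base 5). Lift 6: 25. −1: 24.
[1] 24 ≡ 4·6 (base 6). Lift 7: 28. −1: 27.
[2] 27 ≡ 3·7 + 6 (base 7). Lift 8: 30. −1: 29.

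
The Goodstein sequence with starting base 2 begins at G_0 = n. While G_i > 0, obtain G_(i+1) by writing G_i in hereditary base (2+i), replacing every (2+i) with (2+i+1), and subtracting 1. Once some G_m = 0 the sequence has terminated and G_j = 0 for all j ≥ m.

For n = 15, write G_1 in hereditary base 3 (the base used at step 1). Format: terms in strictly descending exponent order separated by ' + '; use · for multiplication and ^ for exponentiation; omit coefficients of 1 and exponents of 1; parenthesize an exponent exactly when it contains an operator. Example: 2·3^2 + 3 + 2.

(0) 15|_2 = 2^(2 + 1) + 2^2 + 2 + 1 ↦ 3^(3 + 1) + 3^3 + 3 + 1|_3 = 112 ⇒ 111
(1) 111|_3 = 3^(3 + 1) + 3^3 + 3 ↦ 4^(4 + 1) + 4^4 + 4|_4 = 1284 ⇒ 1283

3^(3 + 1) + 3^3 + 3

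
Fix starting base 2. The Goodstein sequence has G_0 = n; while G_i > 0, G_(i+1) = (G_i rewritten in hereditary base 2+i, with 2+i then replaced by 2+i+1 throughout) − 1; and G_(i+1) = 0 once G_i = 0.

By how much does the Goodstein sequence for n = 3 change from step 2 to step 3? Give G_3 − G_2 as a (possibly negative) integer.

(0) 3|_2 = 2 + 1 ↦ 3 + 1|_3 = 4 ⇒ 3
(1) 3|_3 = 3 ↦ 4|_4 = 4 ⇒ 3
(2) 3|_4 = 3 ↦ 3|_5 = 3 ⇒ 2

-1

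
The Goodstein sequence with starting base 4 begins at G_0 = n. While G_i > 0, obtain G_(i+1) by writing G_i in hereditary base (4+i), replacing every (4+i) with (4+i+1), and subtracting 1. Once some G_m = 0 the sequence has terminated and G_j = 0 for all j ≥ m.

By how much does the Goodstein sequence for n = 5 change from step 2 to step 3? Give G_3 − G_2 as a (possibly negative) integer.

-1

G_0=5  [base 4] 4 + 1  →[4↦5]→  5 + 1 = 6  −1 ⇒ G_1=5
G_1=5  [base 5] 5  →[5↦6]→  6 = 6  −1 ⇒ G_2=5
G_2=5  [base 6] 5  →[6↦7]→  5 = 5  −1 ⇒ G_3=4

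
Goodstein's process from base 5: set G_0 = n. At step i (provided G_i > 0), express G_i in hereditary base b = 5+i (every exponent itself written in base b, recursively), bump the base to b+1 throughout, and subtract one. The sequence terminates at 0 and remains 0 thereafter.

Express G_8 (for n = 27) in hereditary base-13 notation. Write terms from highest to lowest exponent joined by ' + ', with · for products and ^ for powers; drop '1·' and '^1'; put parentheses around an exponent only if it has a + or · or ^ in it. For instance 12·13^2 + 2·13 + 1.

7·13 + 2

[0] 27 ≡ 5^2 + 2 (base 5). Lift 6: 38. −1: 37.
[1] 37 ≡ 6^2 + 1 (base 6). Lift 7: 50. −1: 49.
[2] 49 ≡ 7^2 (base 7). Lift 8: 64. −1: 63.
[3] 63 ≡ 7·8 + 7 (base 8). Lift 9: 70. −1: 69.
[4] 69 ≡ 7·9 + 6 (base 9). Lift 10: 76. −1: 75.
[5] 75 ≡ 7·10 + 5 (base 10). Lift 11: 82. −1: 81.
[6] 81 ≡ 7·11 + 4 (base 11). Lift 12: 88. −1: 87.
[7] 87 ≡ 7·12 + 3 (base 12). Lift 13: 94. −1: 93.
[8] 93 ≡ 7·13 + 2 (base 13). Lift 14: 100. −1: 99.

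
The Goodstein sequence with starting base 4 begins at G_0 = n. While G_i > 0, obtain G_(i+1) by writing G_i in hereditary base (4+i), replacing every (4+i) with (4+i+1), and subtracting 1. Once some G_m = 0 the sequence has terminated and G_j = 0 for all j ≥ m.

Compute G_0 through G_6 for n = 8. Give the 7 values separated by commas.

step 0: 8 = 2·4; sub 5 for 4: 2·5; = 10; G_1 = 10−1 = 9
step 1: 9 = 5 + 4; sub 6 for 5: 6 + 4; = 10; G_2 = 10−1 = 9
step 2: 9 = 6 + 3; sub 7 for 6: 7 + 3; = 10; G_3 = 10−1 = 9
step 3: 9 = 7 + 2; sub 8 for 7: 8 + 2; = 10; G_4 = 10−1 = 9
step 4: 9 = 8 + 1; sub 9 for 8: 9 + 1; = 10; G_5 = 10−1 = 9
step 5: 9 = 9; sub 10 for 9: 10; = 10; G_6 = 10−1 = 9

8, 9, 9, 9, 9, 9, 9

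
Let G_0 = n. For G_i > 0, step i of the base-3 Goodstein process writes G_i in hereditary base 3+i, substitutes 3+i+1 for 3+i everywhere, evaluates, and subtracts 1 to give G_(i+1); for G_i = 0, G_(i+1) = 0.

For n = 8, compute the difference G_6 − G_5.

step 0: 8 = 2·3 + 2; sub 4 for 3: 2·4 + 2; = 10; G_1 = 10−1 = 9
step 1: 9 = 2·4 + 1; sub 5 for 4: 2·5 + 1; = 11; G_2 = 11−1 = 10
step 2: 10 = 2·5; sub 6 for 5: 2·6; = 12; G_3 = 12−1 = 11
step 3: 11 = 6 + 5; sub 7 for 6: 7 + 5; = 12; G_4 = 12−1 = 11
step 4: 11 = 7 + 4; sub 8 for 7: 8 + 4; = 12; G_5 = 12−1 = 11
step 5: 11 = 8 + 3; sub 9 for 8: 9 + 3; = 12; G_6 = 12−1 = 11

0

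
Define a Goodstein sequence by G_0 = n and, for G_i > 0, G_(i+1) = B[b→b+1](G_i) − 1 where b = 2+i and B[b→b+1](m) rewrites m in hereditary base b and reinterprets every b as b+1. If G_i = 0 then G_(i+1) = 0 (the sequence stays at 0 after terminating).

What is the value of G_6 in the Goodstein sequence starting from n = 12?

base 2: 12 = 2^(2 + 1) + 2^2; at 3: 3^(3 + 1) + 3^3 = 108; next = 107
base 3: 107 = 3^(3 + 1) + 2·3^2 + 2·3 + 2; at 4: 4^(4 + 1) + 2·4^2 + 2·4 + 2 = 1066; next = 1065
base 4: 1065 = 4^(4 + 1) + 2·4^2 + 2·4 + 1; at 5: 5^(5 + 1) + 2·5^2 + 2·5 + 1 = 15686; next = 15685
base 5: 15685 = 5^(5 + 1) + 2·5^2 + 2·5; at 6: 6^(6 + 1) + 2·6^2 + 2·6 = 280020; next = 280019
base 6: 280019 = 6^(6 + 1) + 2·6^2 + 6 + 5; at 7: 7^(7 + 1) + 2·7^2 + 7 + 5 = 5764911; next = 5764910
base 7: 5764910 = 7^(7 + 1) + 2·7^2 + 7 + 4; at 8: 8^(8 + 1) + 2·8^2 + 8 + 4 = 134217868; next = 134217867
base 8: 134217867 = 8^(8 + 1) + 2·8^2 + 8 + 3; at 9: 9^(9 + 1) + 2·9^2 + 9 + 3 = 3486784575; next = 3486784574

134217867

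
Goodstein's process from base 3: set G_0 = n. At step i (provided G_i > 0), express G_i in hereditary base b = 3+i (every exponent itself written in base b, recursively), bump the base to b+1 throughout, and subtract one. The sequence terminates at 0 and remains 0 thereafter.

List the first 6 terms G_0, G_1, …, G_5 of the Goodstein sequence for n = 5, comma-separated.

5, 5, 5, 5, 4, 3

[0] 5 ≡ 3 + 2 (base 3). Lift 4: 6. −1: 5.
[1] 5 ≡ 4 + 1 (base 4). Lift 5: 6. −1: 5.
[2] 5 ≡ 5 (base 5). Lift 6: 6. −1: 5.
[3] 5 ≡ 5 (base 6). Lift 7: 5. −1: 4.
[4] 4 ≡ 4 (base 7). Lift 8: 4. −1: 3.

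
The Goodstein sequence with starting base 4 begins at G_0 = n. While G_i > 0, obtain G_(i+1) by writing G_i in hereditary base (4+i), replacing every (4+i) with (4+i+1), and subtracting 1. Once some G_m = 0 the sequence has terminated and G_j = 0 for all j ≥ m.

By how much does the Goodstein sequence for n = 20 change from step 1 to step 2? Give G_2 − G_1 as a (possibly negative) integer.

base 4: 20 = 4^2 + 4; at 5: 5^2 + 5 = 30; next = 29
base 5: 29 = 5^2 + 4; at 6: 6^2 + 4 = 40; next = 39

10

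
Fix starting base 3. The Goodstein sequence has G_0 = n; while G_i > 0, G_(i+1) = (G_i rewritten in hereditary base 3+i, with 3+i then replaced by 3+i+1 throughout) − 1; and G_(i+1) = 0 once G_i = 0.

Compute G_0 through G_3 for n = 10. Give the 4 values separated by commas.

10, 16, 24, 27

base 3: 10 = 3^2 + 1; at 4: 4^2 + 1 = 17; next = 16
base 4: 16 = 4^2; at 5: 5^2 = 25; next = 24
base 5: 24 = 4·5 + 4; at 6: 4·6 + 4 = 28; next = 27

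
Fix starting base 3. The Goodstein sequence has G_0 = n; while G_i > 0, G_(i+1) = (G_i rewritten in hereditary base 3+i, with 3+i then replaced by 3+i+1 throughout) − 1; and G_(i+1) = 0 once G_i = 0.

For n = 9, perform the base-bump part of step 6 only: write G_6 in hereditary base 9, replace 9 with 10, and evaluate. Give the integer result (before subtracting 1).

26

G_0 = 9. HB_3(9) = 3^2. Bump = 16. G_1 = 15.
G_1 = 15. HB_4(15) = 3·4 + 3. Bump = 18. G_2 = 17.
G_2 = 17. HB_5(17) = 3·5 + 2. Bump = 20. G_3 = 19.
G_3 = 19. HB_6(19) = 3·6 + 1. Bump = 22. G_4 = 21.
G_4 = 21. HB_7(21) = 3·7. Bump = 24. G_5 = 23.
G_5 = 23. HB_8(23) = 2·8 + 7. Bump = 25. G_6 = 24.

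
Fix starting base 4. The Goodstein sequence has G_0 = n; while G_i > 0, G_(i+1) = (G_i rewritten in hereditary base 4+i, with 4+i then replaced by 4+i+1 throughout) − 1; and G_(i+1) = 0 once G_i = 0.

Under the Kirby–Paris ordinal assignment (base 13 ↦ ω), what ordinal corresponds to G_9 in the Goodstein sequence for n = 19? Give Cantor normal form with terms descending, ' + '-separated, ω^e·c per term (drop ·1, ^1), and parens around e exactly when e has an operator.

ω·7 + 2

G_0=19  [base 4] 4^2 + 3  →[4↦5]→  5^2 + 3 = 28  −1 ⇒ G_1=27
G_1=27  [base 5] 5^2 + 2  →[5↦6]→  6^2 + 2 = 38  −1 ⇒ G_2=37
G_2=37  [base 6] 6^2 + 1  →[6↦7]→  7^2 + 1 = 50  −1 ⇒ G_3=49
G_3=49  [base 7] 7^2  →[7↦8]→  8^2 = 64  −1 ⇒ G_4=63
G_4=63  [base 8] 7·8 + 7  →[8↦9]→  7·9 + 7 = 70  −1 ⇒ G_5=69
G_5=69  [base 9] 7·9 + 6  →[9↦10]→  7·10 + 6 = 76  −1 ⇒ G_6=75
G_6=75  [base 10] 7·10 + 5  →[10↦11]→  7·11 + 5 = 82  −1 ⇒ G_7=81
G_7=81  [base 11] 7·11 + 4  →[11↦12]→  7·12 + 4 = 88  −1 ⇒ G_8=87
G_8=87  [base 12] 7·12 + 3  →[12↦13]→  7·13 + 3 = 94  −1 ⇒ G_9=93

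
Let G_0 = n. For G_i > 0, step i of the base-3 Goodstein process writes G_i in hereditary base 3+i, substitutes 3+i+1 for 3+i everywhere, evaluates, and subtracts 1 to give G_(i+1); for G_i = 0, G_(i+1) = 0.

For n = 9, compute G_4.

21

G_0 = 9. HB_3(9) = 3^2. Bump = 16. G_1 = 15.
G_1 = 15. HB_4(15) = 3·4 + 3. Bump = 18. G_2 = 17.
G_2 = 17. HB_5(17) = 3·5 + 2. Bump = 20. G_3 = 19.
G_3 = 19. HB_6(19) = 3·6 + 1. Bump = 22. G_4 = 21.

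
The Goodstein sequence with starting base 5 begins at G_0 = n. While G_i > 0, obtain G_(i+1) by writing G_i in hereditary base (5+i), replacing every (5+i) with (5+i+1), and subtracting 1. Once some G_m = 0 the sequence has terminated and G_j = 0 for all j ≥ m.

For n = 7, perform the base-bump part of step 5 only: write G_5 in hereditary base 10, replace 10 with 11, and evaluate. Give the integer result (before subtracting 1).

G_0=7  [base 5] 5 + 2  →[5↦6]→  6 + 2 = 8  −1 ⇒ G_1=7
G_1=7  [base 6] 6 + 1  →[6↦7]→  7 + 1 = 8  −1 ⇒ G_2=7
G_2=7  [base 7] 7  →[7↦8]→  8 = 8  −1 ⇒ G_3=7
G_3=7  [base 8] 7  →[8↦9]→  7 = 7  −1 ⇒ G_4=6
G_4=6  [base 9] 6  →[9↦10]→  6 = 6  −1 ⇒ G_5=5
G_5=5  [base 10] 5  →[10↦11]→  5 = 5  −1 ⇒ G_6=4

5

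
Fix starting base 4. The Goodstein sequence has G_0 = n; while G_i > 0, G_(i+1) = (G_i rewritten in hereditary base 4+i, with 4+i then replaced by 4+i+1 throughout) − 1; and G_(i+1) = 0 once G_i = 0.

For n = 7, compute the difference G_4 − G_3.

0

G_0=7  [base 4] 4 + 3  →[4↦5]→  5 + 3 = 8  −1 ⇒ G_1=7
G_1=7  [base 5] 5 + 2  →[5↦6]→  6 + 2 = 8  −1 ⇒ G_2=7
G_2=7  [base 6] 6 + 1  →[6↦7]→  7 + 1 = 8  −1 ⇒ G_3=7
G_3=7  [base 7] 7  →[7↦8]→  8 = 8  −1 ⇒ G_4=7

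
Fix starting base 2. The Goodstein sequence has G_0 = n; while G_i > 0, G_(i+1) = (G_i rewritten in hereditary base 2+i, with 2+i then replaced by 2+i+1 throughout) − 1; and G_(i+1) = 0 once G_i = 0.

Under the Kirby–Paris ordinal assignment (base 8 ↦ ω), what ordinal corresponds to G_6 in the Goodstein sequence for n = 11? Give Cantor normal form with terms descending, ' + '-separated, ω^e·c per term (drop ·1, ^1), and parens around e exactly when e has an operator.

ω^ω·7 + ω^7·7 + ω^6·7 + ω^5·7 + ω^4·7 + ω^3·7 + ω^2·7 + ω·7 + 7

G_0=11  [base 2] 2^(2 + 1) + 2 + 1  →[2↦3]→  3^(3 + 1) + 3 + 1 = 85  −1 ⇒ G_1=84
G_1=84  [base 3] 3^(3 + 1) + 3  →[3↦4]→  4^(4 + 1) + 4 = 1028  −1 ⇒ G_2=1027
G_2=1027  [base 4] 4^(4 + 1) + 3  →[4↦5]→  5^(5 + 1) + 3 = 15628  −1 ⇒ G_3=15627
G_3=15627  [base 5] 5^(5 + 1) + 2  →[5↦6]→  6^(6 + 1) + 2 = 279938  −1 ⇒ G_4=279937
G_4=279937  [base 6] 6^(6 + 1) + 1  →[6↦7]→  7^(7 + 1) + 1 = 5764802  −1 ⇒ G_5=5764801
G_5=5764801  [base 7] 7^(7 + 1)  →[7↦8]→  8^(8 + 1) = 134217728  −1 ⇒ G_6=134217727
G_6=134217727  [base 8] 7·8^8 + 7·8^7 + 7·8^6 + 7·8^5 + 7·8^4 + 7·8^3 + 7·8^2 + 7·8 + 7  →[8↦9]→  7·9^9 + 7·9^7 + 7·9^6 + 7·9^5 + 7·9^4 + 7·9^3 + 7·9^2 + 7·9 + 7 = 2749609303  −1 ⇒ G_7=2749609302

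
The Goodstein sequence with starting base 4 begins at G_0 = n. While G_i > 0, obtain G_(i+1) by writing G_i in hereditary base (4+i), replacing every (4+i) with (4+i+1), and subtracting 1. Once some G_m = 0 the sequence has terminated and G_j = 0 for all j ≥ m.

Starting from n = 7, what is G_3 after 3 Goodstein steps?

7

7 —HB4→ 4 + 3 —bump→ 5 + 3 = 8 —(−1)→ 7
7 —HB5→ 5 + 2 —bump→ 6 + 2 = 8 —(−1)→ 7
7 —HB6→ 6 + 1 —bump→ 7 + 1 = 8 —(−1)→ 7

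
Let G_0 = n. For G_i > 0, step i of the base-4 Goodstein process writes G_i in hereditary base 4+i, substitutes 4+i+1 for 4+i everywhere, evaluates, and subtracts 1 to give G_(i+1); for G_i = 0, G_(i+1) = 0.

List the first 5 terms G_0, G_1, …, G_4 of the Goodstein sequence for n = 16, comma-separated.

16, 24, 27, 30, 33

[0] 16 ≡ 4^2 (base 4). Lift 5: 25. −1: 24.
[1] 24 ≡ 4·5 + 4 (base 5). Lift 6: 28. −1: 27.
[2] 27 ≡ 4·6 + 3 (base 6). Lift 7: 31. −1: 30.
[3] 30 ≡ 4·7 + 2 (base 7). Lift 8: 34. −1: 33.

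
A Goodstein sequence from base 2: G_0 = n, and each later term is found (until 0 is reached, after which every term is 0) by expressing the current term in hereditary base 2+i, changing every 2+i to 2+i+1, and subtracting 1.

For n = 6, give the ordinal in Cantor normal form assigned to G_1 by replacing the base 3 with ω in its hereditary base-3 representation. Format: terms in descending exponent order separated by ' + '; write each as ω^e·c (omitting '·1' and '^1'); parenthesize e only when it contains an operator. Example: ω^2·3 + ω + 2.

ω^ω + 2

step 0: 6 = 2^2 + 2; sub 3 for 2: 3^3 + 3; = 30; G_1 = 30−1 = 29
step 1: 29 = 3^3 + 2; sub 4 for 3: 4^4 + 2; = 258; G_2 = 258−1 = 257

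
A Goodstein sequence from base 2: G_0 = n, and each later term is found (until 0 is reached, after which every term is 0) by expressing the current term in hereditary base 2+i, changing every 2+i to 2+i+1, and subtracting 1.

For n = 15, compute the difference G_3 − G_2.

17469

i=0: 15 = 2^(2 + 1) + 2^2 + 2 + 1 (b=2); 2→3: 3^(3 + 1) + 3^3 + 3 + 1 = 112; 112−1 = 111
i=1: 111 = 3^(3 + 1) + 3^3 + 3 (b=3); 3→4: 4^(4 + 1) + 4^4 + 4 = 1284; 1284−1 = 1283
i=2: 1283 = 4^(4 + 1) + 4^4 + 3 (b=4); 4→5: 5^(5 + 1) + 5^5 + 3 = 18753; 18753−1 = 18752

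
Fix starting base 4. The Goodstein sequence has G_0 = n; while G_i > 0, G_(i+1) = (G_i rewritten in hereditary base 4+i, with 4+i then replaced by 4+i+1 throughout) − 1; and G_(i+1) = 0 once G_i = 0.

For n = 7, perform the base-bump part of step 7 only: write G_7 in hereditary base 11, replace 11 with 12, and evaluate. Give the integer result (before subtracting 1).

[0] 7 ≡ 4 + 3 (base 4). Lift 5: 8. −1: 7.
[1] 7 ≡ 5 + 2 (base 5). Lift 6: 8. −1: 7.
[2] 7 ≡ 6 + 1 (base 6). Lift 7: 8. −1: 7.
[3] 7 ≡ 7 (base 7). Lift 8: 8. −1: 7.
[4] 7 ≡ 7 (base 8). Lift 9: 7. −1: 6.
[5] 6 ≡ 6 (base 9). Lift 10: 6. −1: 5.
[6] 5 ≡ 5 (base 10). Lift 11: 5. −1: 4.

4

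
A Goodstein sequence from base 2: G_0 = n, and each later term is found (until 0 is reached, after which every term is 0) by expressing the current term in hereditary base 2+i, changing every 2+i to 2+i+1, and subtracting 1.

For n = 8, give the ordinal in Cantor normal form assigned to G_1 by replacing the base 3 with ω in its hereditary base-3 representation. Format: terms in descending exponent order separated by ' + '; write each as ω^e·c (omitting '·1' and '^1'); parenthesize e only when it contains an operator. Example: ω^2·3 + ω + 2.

(0) 8|_2 = 2^(2 + 1) ↦ 3^(3 + 1)|_3 = 81 ⇒ 80
(1) 80|_3 = 2·3^3 + 2·3^2 + 2·3 + 2 ↦ 2·4^4 + 2·4^2 + 2·4 + 2|_4 = 554 ⇒ 553

ω^ω·2 + ω^2·2 + ω·2 + 2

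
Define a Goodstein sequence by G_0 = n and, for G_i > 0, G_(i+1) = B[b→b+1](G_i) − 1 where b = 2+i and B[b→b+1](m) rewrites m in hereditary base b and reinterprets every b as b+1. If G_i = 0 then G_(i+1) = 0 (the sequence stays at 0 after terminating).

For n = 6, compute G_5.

98039

base 2: 6 = 2^2 + 2; at 3: 3^3 + 3 = 30; next = 29
base 3: 29 = 3^3 + 2; at 4: 4^4 + 2 = 258; next = 257
base 4: 257 = 4^4 + 1; at 5: 5^5 + 1 = 3126; next = 3125
base 5: 3125 = 5^5; at 6: 6^6 = 46656; next = 46655
base 6: 46655 = 5·6^5 + 5·6^4 + 5·6^3 + 5·6^2 + 5·6 + 5; at 7: 5·7^5 + 5·7^4 + 5·7^3 + 5·7^2 + 5·7 + 5 = 98040; next = 98039
base 7: 98039 = 5·7^5 + 5·7^4 + 5·7^3 + 5·7^2 + 5·7 + 4; at 8: 5·8^5 + 5·8^4 + 5·8^3 + 5·8^2 + 5·8 + 4 = 187244; next = 187243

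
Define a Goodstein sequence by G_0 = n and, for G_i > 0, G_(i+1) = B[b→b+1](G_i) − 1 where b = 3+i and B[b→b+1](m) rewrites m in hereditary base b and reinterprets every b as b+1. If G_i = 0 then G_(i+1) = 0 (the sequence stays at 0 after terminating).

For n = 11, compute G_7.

51

G_0 = 11. HB_3(11) = 3^2 + 2. Bump = 18. G_1 = 17.
G_1 = 17. HB_4(17) = 4^2 + 1. Bump = 26. G_2 = 25.
G_2 = 25. HB_5(25) = 5^2. Bump = 36. G_3 = 35.
G_3 = 35. HB_6(35) = 5·6 + 5. Bump = 40. G_4 = 39.
G_4 = 39. HB_7(39) = 5·7 + 4. Bump = 44. G_5 = 43.
G_5 = 43. HB_8(43) = 5·8 + 3. Bump = 48. G_6 = 47.
G_6 = 47. HB_9(47) = 5·9 + 2. Bump = 52. G_7 = 51.
G_7 = 51. HB_10(51) = 5·10 + 1. Bump = 56. G_8 = 55.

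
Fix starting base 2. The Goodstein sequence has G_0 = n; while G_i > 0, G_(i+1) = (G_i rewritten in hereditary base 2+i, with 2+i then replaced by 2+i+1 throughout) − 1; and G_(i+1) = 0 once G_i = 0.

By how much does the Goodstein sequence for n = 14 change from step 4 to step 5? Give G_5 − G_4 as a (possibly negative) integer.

14 —HB2→ 2^(2 + 1) + 2^2 + 2 —bump→ 3^(3 + 1) + 3^3 + 3 = 111 —(−1)→ 110
110 —HB3→ 3^(3 + 1) + 3^3 + 2 —bump→ 4^(4 + 1) + 4^4 + 2 = 1282 —(−1)→ 1281
1281 —HB4→ 4^(4 + 1) + 4^4 + 1 —bump→ 5^(5 + 1) + 5^5 + 1 = 18751 —(−1)→ 18750
18750 —HB5→ 5^(5 + 1) + 5^5 —bump→ 6^(6 + 1) + 6^6 = 326592 —(−1)→ 326591
326591 —HB6→ 6^(6 + 1) + 5·6^5 + 5·6^4 + 5·6^3 + 5·6^2 + 5·6 + 5 —bump→ 7^(7 + 1) + 5·7^5 + 5·7^4 + 5·7^3 + 5·7^2 + 5·7 + 5 = 5862841 —(−1)→ 5862840

5536249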